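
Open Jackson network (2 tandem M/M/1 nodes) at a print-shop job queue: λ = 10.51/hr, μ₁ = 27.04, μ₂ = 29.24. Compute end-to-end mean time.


Each node sees arrival rate λ = 10.51/hr (tandem ⇒ throughput preserved).
W₁ = 1/(μ₁−λ) = 1/(27.04−10.51) = 0.06050 hr
W₂ = 1/(μ₂−λ) = 1/(29.24−10.51) = 0.05339 hr
W_total = W₁ + W₂ = 0.06050 + 0.05339 = 0.11389 hr

Final: 0.11389 hr


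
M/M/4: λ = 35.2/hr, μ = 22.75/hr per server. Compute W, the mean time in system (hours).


a = 1.5473; ρ = 0.3868; P₀ = 0.210480
Lq = P₀·a^c·ρ/(c!(1−ρ)²) = 0.05171
Wq = Lq/λ = 0.05171/35.2 = 0.001469 hr
W = Wq + 1/μ = 0.001469 + 0.04396 = 0.04543 hr

Final: 0.04543 hr


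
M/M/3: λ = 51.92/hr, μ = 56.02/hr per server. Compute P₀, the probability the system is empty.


a = λ/μ = 51.92/56.02 = 0.9268; ρ = a/c = 0.3089
Σ_{k=0}^{2} a^k/k! (terms k=0..2) = 1.00000 + 0.92681 + 0.42949 = 2.35630
Tail: a^3/(3!(1−ρ)) = 0.79611/(6·0.6911) = 0.19200
P₀ = 1/(2.35630 + 0.19200) = 1/2.54830 = 0.392418

Final: 0.392418


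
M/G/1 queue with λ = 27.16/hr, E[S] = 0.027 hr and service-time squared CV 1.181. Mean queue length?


ρ = λ·E[S] = 27.16·0.027 = 0.7333
Lq = ρ²(1+C_s²)/(2(1−ρ)) = 0.5378·(1+1.181)/(2·0.2667)
= 0.5378·2.1810/0.5334 = 2.19899

Final: 2.19899


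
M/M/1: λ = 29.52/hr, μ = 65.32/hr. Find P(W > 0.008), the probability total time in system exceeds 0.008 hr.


W ~ Exponential(μ−λ) for M/M/1.
μ − λ = 65.32 − 29.52 = 35.8000
P(W > t) = e^{−(μ−λ)t} = e^{−0.2864} = 0.750962

Final: 0.750962


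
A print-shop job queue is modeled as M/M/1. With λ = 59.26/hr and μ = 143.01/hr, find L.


ρ = λ/μ = 59.26/143.01 = 0.4144
L = ρ/(1−ρ) = 0.4144/(1 − 0.4144) = 0.4144/0.5856 = 0.7076

Final: 0.7076


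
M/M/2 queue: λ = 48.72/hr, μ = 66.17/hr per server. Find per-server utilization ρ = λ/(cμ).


ρ = λ/(cμ) = 48.72/(2·66.17) = 48.72/132.34 = 0.3681

Final: 0.3681


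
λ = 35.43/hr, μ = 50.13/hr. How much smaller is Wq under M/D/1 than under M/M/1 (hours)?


ρ = 35.43/50.13 = 0.7068
Wq(M/M/1) = ρ/(μ−λ) = 0.7068/14.70 = 0.04808 hr
Wq(M/D/1) = ρ/(2(μ−λ)) = 0.02404 hr
Savings = 0.04808 − 0.02404 = 0.02404 hr

Final: 0.02404 hr


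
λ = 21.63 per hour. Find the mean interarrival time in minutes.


Mean interarrival time = 1/λ = 1/21.63 hour = 0.04623 hour
In minutes: 0.04623 × 60 = 2.7739 min

Final: 2.7739 min


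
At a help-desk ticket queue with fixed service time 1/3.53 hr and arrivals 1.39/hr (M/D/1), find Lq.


ρ = 1.39/3.53 = 0.3938
M/D/1: Lq = ρ²/(2(1−ρ)) = 0.1551/(2·0.6062) = 0.12788

Final: 0.12788


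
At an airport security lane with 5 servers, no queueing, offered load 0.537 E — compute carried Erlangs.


B(5,0.537) = 0.0002175 (Erlang-B)
Carried load = a(1 − B) = 0.537·(1 − 0.0002175) = 0.537·0.999782 = 0.5369 E

Final: 0.5369 Erlangs


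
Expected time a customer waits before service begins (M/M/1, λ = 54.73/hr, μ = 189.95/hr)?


ρ = 54.73/189.95 = 0.2881
Wq = ρ/(μ−λ) = 0.2881/(189.95 − 54.73) = 0.2881/135.22 = 0.002131 hr

Final: 0.002131 hr


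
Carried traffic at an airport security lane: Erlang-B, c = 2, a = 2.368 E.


B(2,2.368) = 0.454284 (Erlang-B)
Carried load = a(1 − B) = 2.368·(1 − 0.454284) = 2.368·0.545716 = 1.2923 E

Final: 1.2923 Erlangs


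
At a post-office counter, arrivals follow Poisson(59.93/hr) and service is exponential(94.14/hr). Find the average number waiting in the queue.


ρ = 59.93/94.14 = 0.6366
Lq = ρ²/(1−ρ) = 0.4053/0.3634 = 1.1152

Final: 1.1152


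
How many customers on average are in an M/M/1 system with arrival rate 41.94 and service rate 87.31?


ρ = λ/μ = 41.94/87.31 = 0.4804
L = ρ/(1−ρ) = 0.4804/(1 − 0.4804) = 0.4804/0.5196 = 0.9244

Final: 0.9244


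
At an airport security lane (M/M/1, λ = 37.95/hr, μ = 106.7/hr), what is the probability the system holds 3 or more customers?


ρ = 37.95/106.7 = 0.3557
P(N ≥ n) = ρ^n = 0.3557^3 = 0.044993

Final: 0.044993


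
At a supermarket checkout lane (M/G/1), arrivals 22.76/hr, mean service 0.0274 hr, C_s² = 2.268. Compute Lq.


ρ = λ·E[S] = 22.76·0.0274 = 0.6236
Lq = ρ²(1+C_s²)/(2(1−ρ)) = 0.3889·(1+2.268)/(2·0.3764)
= 0.3889·3.2680/0.7528 = 1.68840

Final: 1.68840


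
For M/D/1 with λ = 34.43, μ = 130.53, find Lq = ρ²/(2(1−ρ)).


ρ = 34.43/130.53 = 0.2638
M/D/1: Lq = ρ²/(2(1−ρ)) = 0.06958/(2·0.7362) = 0.04725

Final: 0.04725


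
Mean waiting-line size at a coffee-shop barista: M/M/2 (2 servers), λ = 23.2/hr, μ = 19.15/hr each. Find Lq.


a = λ/μ = 1.2115; ρ = a/2 = 0.6057
P₀ = 0.245528
Lq = P₀·a^c·ρ / (c!·(1−ρ)²) = 0.245528·1.46770·0.6057/(2·0.15544)
= 0.70217

Final: 0.70217


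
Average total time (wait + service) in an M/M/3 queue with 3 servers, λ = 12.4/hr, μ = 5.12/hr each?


a = 2.4219; ρ = 0.8073; P₀ = 0.053647
Lq = P₀·a^c·ρ/(c!(1−ρ)²) = 2.76107
Wq = Lq/λ = 2.76107/12.4 = 0.22267 hr
W = Wq + 1/μ = 0.22267 + 0.19531 = 0.41798 hr

Final: 0.41798 hr


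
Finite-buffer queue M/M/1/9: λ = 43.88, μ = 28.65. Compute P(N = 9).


ρ = λ/μ = 43.88/28.65 = 1.5316
P_K = (1−ρ)ρ^K/(1−ρ^(K+1)) = (-0.5316·46.374360)/(1 − 71.026420)
= -24.652060/-70.026420 = 0.352039

Final: 0.352039


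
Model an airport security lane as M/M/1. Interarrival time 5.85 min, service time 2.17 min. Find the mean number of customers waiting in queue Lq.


λ = 60/5.85 = 10.2564 /hr
μ = 60/2.17 = 27.6498 /hr
ρ = λ/μ = 10.2564/27.6498 = 0.3709
Lq = ρ²/(1−ρ) = 0.1376/0.6291 = 0.2187

Final: 0.2187


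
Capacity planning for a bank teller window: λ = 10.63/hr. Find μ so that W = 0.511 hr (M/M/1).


W = 1/(μ−λ) ⇒ μ − λ = 1/W = 1/0.511 = 1.9569
μ = λ + 1/W = 10.63 + 1.9569 = 12.5869 per hr

Final: 12.5869 /hr


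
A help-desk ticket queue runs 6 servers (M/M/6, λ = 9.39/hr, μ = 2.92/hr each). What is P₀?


a = λ/μ = 9.39/2.92 = 3.2158; ρ = a/c = 0.5360
Σ_{k=0}^{5} a^k/k! (terms k=0..5) = 1.00000 + 3.21575 + 5.17054 + 5.54239 + 4.45574 + 2.86571 = 22.25013
Tail: a^6/(6!(1−ρ)) = 1105.85057/(720·0.4640) = 3.30984
P₀ = 1/(22.25013 + 3.30984) = 1/25.55997 = 0.039124

Final: 0.039124


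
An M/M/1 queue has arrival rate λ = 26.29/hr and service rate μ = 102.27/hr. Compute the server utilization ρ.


ρ = λ/μ = 26.29/102.27 = 0.2571

Final: 0.2571


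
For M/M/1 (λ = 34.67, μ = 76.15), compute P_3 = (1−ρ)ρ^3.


ρ = 34.67/76.15 = 0.4553
P_n = (1−ρ)·ρ^n = (1 − 0.4553)·0.4553^3 = 0.5447·0.094374 = 0.051407

Final: 0.051407


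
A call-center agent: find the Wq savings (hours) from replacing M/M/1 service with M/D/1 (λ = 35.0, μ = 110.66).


ρ = 35.0/110.66 = 0.3163
Wq(M/M/1) = ρ/(μ−λ) = 0.3163/75.66 = 0.004180 hr
Wq(M/D/1) = ρ/(2(μ−λ)) = 0.002090 hr
Savings = 0.004180 − 0.002090 = 0.002090 hr

Final: 0.002090 hr


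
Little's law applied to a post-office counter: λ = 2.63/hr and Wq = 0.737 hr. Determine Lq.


Lq = λWq = 2.63·0.737 = 1.9383

Final: 1.9383


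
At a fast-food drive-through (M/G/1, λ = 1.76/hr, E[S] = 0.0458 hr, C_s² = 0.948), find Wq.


ρ = λ·E[S] = 1.76·0.0458 = 0.08061
E[S²] = E[S]²(1+C_s²) = 0.0458²·(1+0.948) = 0.004086
Wq = λ·E[S²]/(2(1−ρ)) = 1.76·0.004086/(2·0.9194) = 0.003911 hr

Final: 0.003911 hr


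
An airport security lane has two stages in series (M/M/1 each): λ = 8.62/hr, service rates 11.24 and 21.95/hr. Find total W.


Each node sees arrival rate λ = 8.62/hr (tandem ⇒ throughput preserved).
W₁ = 1/(μ₁−λ) = 1/(11.24−8.62) = 0.38168 hr
W₂ = 1/(μ₂−λ) = 1/(21.95−8.62) = 0.07502 hr
W_total = W₁ + W₂ = 0.38168 + 0.07502 = 0.45670 hr

Final: 0.45670 hr


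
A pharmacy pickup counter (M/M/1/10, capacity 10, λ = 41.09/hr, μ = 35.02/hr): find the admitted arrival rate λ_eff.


ρ = 1.1733; P_K = (1−ρ)ρ^10/(1−ρ^11) = 0.178484
λ_eff = λ(1 − P_K) = 41.09·(1 − 0.178484) = 41.09·0.821516 = 33.7561 /hr

Final: 33.7561 /hr


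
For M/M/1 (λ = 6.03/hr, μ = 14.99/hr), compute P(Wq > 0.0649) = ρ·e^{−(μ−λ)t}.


ρ = 6.03/14.99 = 0.4023
P(Wq > t) = ρ·e^{−(μ−λ)t} = 0.4023·e^{−0.5815}
= 0.4023·0.559057 = 0.224891

Final: 0.224891


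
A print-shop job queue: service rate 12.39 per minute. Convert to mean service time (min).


Mean service time = 1/μ = 1/12.39 minute = 0.08071 minute
In minutes: 0.08071 × 1 = 0.08071 min

Final: 0.08071 min


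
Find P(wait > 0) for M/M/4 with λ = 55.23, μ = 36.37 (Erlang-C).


a = λ/μ = 1.5186; ρ = a/4 = 0.3796
P₀ = 0.216808 (from M/M/c formula)
C(c,a) = [a^c/(c!(1−ρ))]·P₀ = [5.31774/(24·0.6204)]·0.216808
= 0.35717·0.216808 = 0.077437

Final: 0.077437


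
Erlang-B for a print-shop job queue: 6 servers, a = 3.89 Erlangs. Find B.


B(c,a) = (a^c/c!) / Σ_{k=0}^{c} a^k/k!
a^6/6! = 4.812438
Σ terms (k=0..6): 1.00000 + 3.89000 + 7.56605 + 9.81064 + 9.54085 + 7.42278 + 4.81244 = 44.042767
B = 4.812438/44.042767 = 0.109267

Final: 0.109267


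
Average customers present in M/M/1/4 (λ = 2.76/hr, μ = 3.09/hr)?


ρ = 2.76/3.09 = 0.8932
L = ρ[1 − (K+1)ρ^K + Kρ^(K+1)] / [(1−ρ)(1−ρ^(K+1))]
Numerator: 0.8932·(1 − 5·0.636506 + 4·0.568530) = 0.081807
Denominator: (0.1068)·(0.431470) = 0.046079
L = 0.081807/0.046079 = 1.7754

Final: 1.7754


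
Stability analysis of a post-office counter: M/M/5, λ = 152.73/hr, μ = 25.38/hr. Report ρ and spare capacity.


Total capacity cμ = 5·25.38 = 126.90/hr
ρ = λ/(cμ) = 152.73/126.90 = 1.2035
Stable ⇔ ρ < 1: NO
Spare capacity = cμ − λ = 126.90 − 152.73 = -25.83/hr

Final: ρ = 1.2035; unstable; margin = -25.83/hr


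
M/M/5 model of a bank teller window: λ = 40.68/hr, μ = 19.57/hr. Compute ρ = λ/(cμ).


ρ = λ/(cμ) = 40.68/(5·19.57) = 40.68/97.85 = 0.4157

Final: 0.4157


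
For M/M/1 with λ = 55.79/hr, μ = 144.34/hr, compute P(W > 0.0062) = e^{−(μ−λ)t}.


W ~ Exponential(μ−λ) for M/M/1.
μ − λ = 144.34 − 55.79 = 88.5500
P(W > t) = e^{−(μ−λ)t} = e^{−0.5490} = 0.577521

Final: 0.577521


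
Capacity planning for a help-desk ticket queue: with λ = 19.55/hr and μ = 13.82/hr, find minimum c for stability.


Stability requires cμ > λ ⇔ c > λ/μ.
λ/μ = 19.55/13.82 = 1.4146
Minimum integer c = ⌊1.4146⌋ + 1 = 2
Check: 2·13.82 = 27.64 > 19.55, while 1·13.82 = 13.82 ≤ 19.55

Final: 2 servers


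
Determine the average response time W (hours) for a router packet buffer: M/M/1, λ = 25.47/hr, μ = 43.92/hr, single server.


W = 1/(μ−λ) = 1/(43.92 − 25.47) = 1/18.45 = 0.05420 hr

Final: 0.05420 hr


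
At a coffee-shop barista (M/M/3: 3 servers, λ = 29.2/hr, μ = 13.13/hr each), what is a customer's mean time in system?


a = 2.2239; ρ = 0.7413; P₀ = 0.078229
Lq = P₀·a^c·ρ/(c!(1−ρ)²) = 1.58851
Wq = Lq/λ = 1.58851/29.2 = 0.05440 hr
W = Wq + 1/μ = 0.05440 + 0.07616 = 0.13056 hr

Final: 0.13056 hr


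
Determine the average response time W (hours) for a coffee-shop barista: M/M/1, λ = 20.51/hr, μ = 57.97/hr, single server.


W = 1/(μ−λ) = 1/(57.97 − 20.51) = 1/37.46 = 0.02670 hr

Final: 0.02670 hr


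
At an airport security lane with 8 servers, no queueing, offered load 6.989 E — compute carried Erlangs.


B(8,6.989) = 0.178189 (Erlang-B)
Carried load = a(1 − B) = 6.989·(1 − 0.178189) = 6.989·0.821811 = 5.7436 E

Final: 5.7436 Erlangs


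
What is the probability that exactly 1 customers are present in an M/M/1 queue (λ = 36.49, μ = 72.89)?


ρ = 36.49/72.89 = 0.5006
P_n = (1−ρ)·ρ^n = (1 − 0.5006)·0.5006^1 = 0.4994·0.500617 = 0.250000

Final: 0.250000


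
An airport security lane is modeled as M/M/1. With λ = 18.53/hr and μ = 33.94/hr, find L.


ρ = λ/μ = 18.53/33.94 = 0.5460
L = ρ/(1−ρ) = 0.5460/(1 − 0.5460) = 0.5460/0.4540 = 1.2025

Final: 1.2025


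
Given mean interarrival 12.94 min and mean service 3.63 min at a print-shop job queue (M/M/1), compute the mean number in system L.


λ = 60/12.94 = 4.6368 /hr
μ = 60/3.63 = 16.5289 /hr
ρ = λ/μ = 4.6368/16.5289 = 0.2805
L = ρ/(1−ρ) = 0.2805/0.7195 = 0.3899

Final: 0.3899


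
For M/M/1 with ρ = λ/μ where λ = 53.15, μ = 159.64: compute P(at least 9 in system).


ρ = 53.15/159.64 = 0.3329
P(N ≥ n) = ρ^n = 0.3329^9 = 0.00005026

Final: 0.00005026


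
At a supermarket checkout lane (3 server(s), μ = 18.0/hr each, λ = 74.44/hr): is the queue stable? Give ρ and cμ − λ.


Total capacity cμ = 3·18.0 = 54.00/hr
ρ = λ/(cμ) = 74.44/54.00 = 1.3785
Stable ⇔ ρ < 1: NO
Spare capacity = cμ − λ = 54.00 − 74.44 = -20.44/hr

Final: ρ = 1.3785; unstable; margin = -20.44/hr


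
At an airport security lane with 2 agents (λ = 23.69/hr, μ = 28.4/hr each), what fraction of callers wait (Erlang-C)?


a = λ/μ = 0.8342; ρ = a/2 = 0.4171
P₀ = 0.411355 (from M/M/c formula)
C(c,a) = [a^c/(c!(1−ρ))]·P₀ = [0.69581/(2·0.5829)]·0.411355
= 0.59683·0.411355 = 0.245510

Final: 0.245510


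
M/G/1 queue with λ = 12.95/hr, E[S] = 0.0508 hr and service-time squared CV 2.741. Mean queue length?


ρ = λ·E[S] = 12.95·0.0508 = 0.6579
Lq = ρ²(1+C_s²)/(2(1−ρ)) = 0.4328·(1+2.741)/(2·0.3421)
= 0.4328·3.7410/0.6843 = 2.36603

Final: 2.36603


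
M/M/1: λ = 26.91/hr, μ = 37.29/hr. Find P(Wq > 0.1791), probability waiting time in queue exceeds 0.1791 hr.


ρ = 26.91/37.29 = 0.7216
P(Wq > t) = ρ·e^{−(μ−λ)t} = 0.7216·e^{−1.8591}
= 0.7216·0.155819 = 0.112446

Final: 0.112446


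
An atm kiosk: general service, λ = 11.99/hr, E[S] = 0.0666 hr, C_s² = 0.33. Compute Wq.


ρ = λ·E[S] = 11.99·0.0666 = 0.7985
E[S²] = E[S]²(1+C_s²) = 0.0666²·(1+0.33) = 0.005899
Wq = λ·E[S²]/(2(1−ρ)) = 11.99·0.005899/(2·0.2015) = 0.17554 hr

Final: 0.17554 hr


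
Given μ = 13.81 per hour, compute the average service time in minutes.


Mean service time = 1/μ = 1/13.81 hour = 0.07241 hour
In minutes: 0.07241 × 60 = 4.3447 min

Final: 4.3447 min


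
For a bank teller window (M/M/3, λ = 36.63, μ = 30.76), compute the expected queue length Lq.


a = λ/μ = 1.1908; ρ = a/3 = 0.3969
P₀ = 0.297037
Lq = P₀·a^c·ρ / (c!·(1−ρ)²) = 0.297037·1.68870·0.3969/(6·0.36368)
= 0.09125

Final: 0.09125


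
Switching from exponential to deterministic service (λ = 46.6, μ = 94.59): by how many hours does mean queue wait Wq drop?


ρ = 46.6/94.59 = 0.4927
Wq(M/M/1) = ρ/(μ−λ) = 0.4927/47.99 = 0.01027 hr
Wq(M/D/1) = ρ/(2(μ−λ)) = 0.005133 hr
Savings = 0.01027 − 0.005133 = 0.005133 hr

Final: 0.005133 hr


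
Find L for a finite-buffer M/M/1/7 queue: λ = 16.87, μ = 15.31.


ρ = 16.87/15.31 = 1.1019
L = ρ[1 − (K+1)ρ^K + Kρ^(K+1)] / [(1−ρ)(1−ρ^(K+1))]
Numerator: 1.1019·(1 − 8·1.972328 + 7·2.173297) = 0.478721
Denominator: (-0.1019)·(-1.173297) = 0.119552
L = 0.478721/0.119552 = 4.0043

Final: 4.0043


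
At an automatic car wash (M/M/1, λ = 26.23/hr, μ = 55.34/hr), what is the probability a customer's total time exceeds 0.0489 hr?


W ~ Exponential(μ−λ) for M/M/1.
μ − λ = 55.34 − 26.23 = 29.1100
P(W > t) = e^{−(μ−λ)t} = e^{−1.4235} = 0.240875

Final: 0.240875


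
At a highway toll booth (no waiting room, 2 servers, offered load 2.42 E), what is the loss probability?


B(c,a) = (a^c/c!) / Σ_{k=0}^{c} a^k/k!
a^2/2! = 2.928200
Σ terms (k=0..2): 1.00000 + 2.42000 + 2.92820 = 6.348200
B = 2.928200/6.348200 = 0.461265

Final: 0.461265


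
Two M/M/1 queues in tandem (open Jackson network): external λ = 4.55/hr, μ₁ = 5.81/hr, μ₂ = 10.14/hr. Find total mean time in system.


Each node sees arrival rate λ = 4.55/hr (tandem ⇒ throughput preserved).
W₁ = 1/(μ₁−λ) = 1/(5.81−4.55) = 0.79365 hr
W₂ = 1/(μ₂−λ) = 1/(10.14−4.55) = 0.17889 hr
W_total = W₁ + W₂ = 0.79365 + 0.17889 = 0.97254 hr

Final: 0.97254 hr


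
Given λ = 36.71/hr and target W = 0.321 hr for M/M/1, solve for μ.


W = 1/(μ−λ) ⇒ μ − λ = 1/W = 1/0.321 = 3.1153
μ = λ + 1/W = 36.71 + 3.1153 = 39.8253 per hr

Final: 39.8253 /hr


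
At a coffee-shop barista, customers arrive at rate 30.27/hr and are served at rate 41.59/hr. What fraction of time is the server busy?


ρ = λ/μ = 30.27/41.59 = 0.7278

Final: 0.7278


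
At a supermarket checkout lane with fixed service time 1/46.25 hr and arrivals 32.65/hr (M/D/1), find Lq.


ρ = 32.65/46.25 = 0.7059
M/D/1: Lq = ρ²/(2(1−ρ)) = 0.4984/(2·0.2941) = 0.84739

Final: 0.84739


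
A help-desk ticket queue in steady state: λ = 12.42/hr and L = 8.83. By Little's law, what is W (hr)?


W = L/λ = 8.83/12.42 = 0.7110 hr

Final: 0.7110 hr


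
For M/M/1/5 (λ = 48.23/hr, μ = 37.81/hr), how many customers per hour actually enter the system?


ρ = 1.2756; P_K = (1−ρ)ρ^5/(1−ρ^6) = 0.281361
λ_eff = λ(1 − P_K) = 48.23·(1 − 0.281361) = 48.23·0.718639 = 34.6599 /hr

Final: 34.6599 /hr


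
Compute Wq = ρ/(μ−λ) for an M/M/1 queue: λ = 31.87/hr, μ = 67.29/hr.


ρ = 31.87/67.29 = 0.4736
Wq = ρ/(μ−λ) = 0.4736/(67.29 − 31.87) = 0.4736/35.42 = 0.01337 hr

Final: 0.01337 hr


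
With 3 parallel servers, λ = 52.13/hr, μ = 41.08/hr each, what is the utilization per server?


ρ = λ/(cμ) = 52.13/(3·41.08) = 52.13/123.24 = 0.4230

Final: 0.4230


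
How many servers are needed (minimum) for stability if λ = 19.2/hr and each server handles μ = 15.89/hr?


Stability requires cμ > λ ⇔ c > λ/μ.
λ/μ = 19.2/15.89 = 1.2083
Minimum integer c = ⌊1.2083⌋ + 1 = 2
Check: 2·15.89 = 31.78 > 19.2, while 1·15.89 = 15.89 ≤ 19.2

Final: 2 servers


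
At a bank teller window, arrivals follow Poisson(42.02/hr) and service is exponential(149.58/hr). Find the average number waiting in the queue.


ρ = 42.02/149.58 = 0.2809
Lq = ρ²/(1−ρ) = 0.07892/0.7191 = 0.1097

Final: 0.1097


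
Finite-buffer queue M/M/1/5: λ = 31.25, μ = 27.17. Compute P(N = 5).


ρ = λ/μ = 31.25/27.17 = 1.1502
P_K = (1−ρ)ρ^K/(1−ρ^(K+1)) = (-0.1502·2.012806)/(1 − 2.315060)
= -0.302254/-1.315060 = 0.229841

Final: 0.229841


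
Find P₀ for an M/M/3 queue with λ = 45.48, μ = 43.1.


a = λ/μ = 45.48/43.1 = 1.0552; ρ = a/c = 0.3517
Σ_{k=0}^{2} a^k/k! (terms k=0..2) = 1.00000 + 1.05522 + 0.55675 = 2.61197
Tail: a^3/(3!(1−ρ)) = 1.17498/(6·0.6483) = 0.30209
P₀ = 1/(2.61197 + 0.30209) = 1/2.91405 = 0.343165

Final: 0.343165


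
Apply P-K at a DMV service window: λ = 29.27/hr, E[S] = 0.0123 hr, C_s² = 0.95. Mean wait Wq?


ρ = λ·E[S] = 29.27·0.0123 = 0.3600
E[S²] = E[S]²(1+C_s²) = 0.0123²·(1+0.95) = 0.0002950
Wq = λ·E[S²]/(2(1−ρ)) = 29.27·0.0002950/(2·0.6400) = 0.006746 hr

Final: 0.006746 hr


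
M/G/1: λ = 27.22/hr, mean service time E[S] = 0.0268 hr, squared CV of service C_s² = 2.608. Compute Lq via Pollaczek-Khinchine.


ρ = λ·E[S] = 27.22·0.0268 = 0.7295
Lq = ρ²(1+C_s²)/(2(1−ρ)) = 0.5322·(1+2.608)/(2·0.2705)
= 0.5322·3.6080/0.5410 = 3.54902

Final: 3.54902


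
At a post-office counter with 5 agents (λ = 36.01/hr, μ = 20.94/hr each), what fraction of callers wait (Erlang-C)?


a = λ/μ = 1.7197; ρ = a/5 = 0.3439
P₀ = 0.178529 (from M/M/c formula)
C(c,a) = [a^c/(c!(1−ρ))]·P₀ = [15.03946/(120·0.6561)]·0.178529
= 0.19103·0.178529 = 0.034105

Final: 0.034105


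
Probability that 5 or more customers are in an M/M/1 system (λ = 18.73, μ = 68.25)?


ρ = 18.73/68.25 = 0.2744
P(N ≥ n) = ρ^n = 0.2744^5 = 0.001557

Final: 0.001557


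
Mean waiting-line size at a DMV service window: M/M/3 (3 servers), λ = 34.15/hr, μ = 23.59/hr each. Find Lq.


a = λ/μ = 1.4476; ρ = a/3 = 0.4825
P₀ = 0.223581
Lq = P₀·a^c·ρ / (c!·(1−ρ)²) = 0.223581·3.03381·0.4825/(6·0.26776)
= 0.20374

Final: 0.20374


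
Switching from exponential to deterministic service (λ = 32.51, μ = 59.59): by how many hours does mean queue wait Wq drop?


ρ = 32.51/59.59 = 0.5456
Wq(M/M/1) = ρ/(μ−λ) = 0.5456/27.08 = 0.02015 hr
Wq(M/D/1) = ρ/(2(μ−λ)) = 0.01007 hr
Savings = 0.02015 − 0.01007 = 0.01007 hr

Final: 0.01007 hr


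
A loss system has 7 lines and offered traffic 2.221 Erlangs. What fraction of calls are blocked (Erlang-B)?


B(c,a) = (a^c/c!) / Σ_{k=0}^{c} a^k/k!
a^7/7! = 0.052894
Σ terms (k=0..7): 1.00000 + 2.22100 + 2.46642 + 1.82597 + 1.01387 + 0.45036 + 0.16671 + 0.05289 = 9.197231
B = 0.052894/9.197231 = 0.005751

Final: 0.005751


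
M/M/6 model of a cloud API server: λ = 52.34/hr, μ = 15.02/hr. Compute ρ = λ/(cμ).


ρ = λ/(cμ) = 52.34/(6·15.02) = 52.34/90.12 = 0.5808

Final: 0.5808


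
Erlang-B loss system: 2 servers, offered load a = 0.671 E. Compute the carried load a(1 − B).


B(2,0.671) = 0.118727 (Erlang-B)
Carried load = a(1 − B) = 0.671·(1 − 0.118727) = 0.671·0.881273 = 0.5913 E

Final: 0.5913 Erlangs


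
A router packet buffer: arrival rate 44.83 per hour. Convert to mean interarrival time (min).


Mean interarrival time = 1/λ = 1/44.83 hour = 0.02231 hour
In minutes: 0.02231 × 60 = 1.3384 min

Final: 1.3384 min


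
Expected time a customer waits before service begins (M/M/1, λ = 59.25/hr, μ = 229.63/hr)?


ρ = 59.25/229.63 = 0.2580
Wq = ρ/(μ−λ) = 0.2580/(229.63 − 59.25) = 0.2580/170.38 = 0.001514 hr

Final: 0.001514 hr


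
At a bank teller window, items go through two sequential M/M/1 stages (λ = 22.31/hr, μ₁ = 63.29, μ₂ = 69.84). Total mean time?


Each node sees arrival rate λ = 22.31/hr (tandem ⇒ throughput preserved).
W₁ = 1/(μ₁−λ) = 1/(63.29−22.31) = 0.02440 hr
W₂ = 1/(μ₂−λ) = 1/(69.84−22.31) = 0.02104 hr
W_total = W₁ + W₂ = 0.02440 + 0.02104 = 0.04544 hr

Final: 0.04544 hr


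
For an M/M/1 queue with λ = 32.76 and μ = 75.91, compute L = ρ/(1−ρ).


ρ = λ/μ = 32.76/75.91 = 0.4316
L = ρ/(1−ρ) = 0.4316/(1 − 0.4316) = 0.4316/0.5684 = 0.7592

Final: 0.7592


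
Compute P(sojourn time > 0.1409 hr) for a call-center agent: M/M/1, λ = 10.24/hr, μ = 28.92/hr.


W ~ Exponential(μ−λ) for M/M/1.
μ − λ = 28.92 − 10.24 = 18.6800
P(W > t) = e^{−(μ−λ)t} = e^{−2.6320} = 0.071934

Final: 0.071934


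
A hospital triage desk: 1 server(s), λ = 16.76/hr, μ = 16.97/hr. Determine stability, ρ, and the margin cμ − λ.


Total capacity cμ = 1·16.97 = 16.97/hr
ρ = λ/(cμ) = 16.76/16.97 = 0.9876
Stable ⇔ ρ < 1: YES
Spare capacity = cμ − λ = 16.97 − 16.76 = 0.21/hr

Final: ρ = 0.9876; stable; margin = 0.21/hr


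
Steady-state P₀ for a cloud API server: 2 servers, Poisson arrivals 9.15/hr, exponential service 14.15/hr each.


a = λ/μ = 9.15/14.15 = 0.6466; ρ = a/c = 0.3233
Σ_{k=0}^{1} a^k/k! (terms k=0..1) = 1.00000 + 0.64664 = 1.64664
Tail: a^2/(2!(1−ρ)) = 0.41815/(2·0.6767) = 0.30897
P₀ = 1/(1.64664 + 0.30897) = 1/1.95561 = 0.511348

Final: 0.511348


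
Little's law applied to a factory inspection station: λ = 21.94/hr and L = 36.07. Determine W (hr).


W = L/λ = 36.07/21.94 = 1.6440 hr

Final: 1.6440 hr


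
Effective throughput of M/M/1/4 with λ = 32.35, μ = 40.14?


ρ = 0.8059; P_K = (1−ρ)ρ^4/(1−ρ^5) = 0.124053
λ_eff = λ(1 − P_K) = 32.35·(1 − 0.124053) = 32.35·0.875947 = 28.3369 /hr

Final: 28.3369 /hr


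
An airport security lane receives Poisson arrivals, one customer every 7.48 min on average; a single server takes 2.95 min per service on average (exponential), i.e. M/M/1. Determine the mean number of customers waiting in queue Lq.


λ = 60/7.48 = 8.0214 /hr
μ = 60/2.95 = 20.3390 /hr
ρ = λ/μ = 8.0214/20.3390 = 0.3944
Lq = ρ²/(1−ρ) = 0.1555/0.6056 = 0.2568

Final: 0.2568


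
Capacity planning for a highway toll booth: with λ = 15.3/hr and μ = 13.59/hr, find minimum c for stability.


Stability requires cμ > λ ⇔ c > λ/μ.
λ/μ = 15.3/13.59 = 1.1258
Minimum integer c = ⌊1.1258⌋ + 1 = 2
Check: 2·13.59 = 27.18 > 15.3, while 1·13.59 = 13.59 ≤ 15.3

Final: 2 servers


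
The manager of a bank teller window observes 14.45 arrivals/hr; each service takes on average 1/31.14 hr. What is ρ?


ρ = λ/μ = 14.45/31.14 = 0.4640

Final: 0.4640


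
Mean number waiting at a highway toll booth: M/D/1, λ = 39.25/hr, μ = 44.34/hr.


ρ = 39.25/44.34 = 0.8852
M/D/1: Lq = ρ²/(2(1−ρ)) = 0.7836/(2·0.1148) = 3.41300

Final: 3.41300


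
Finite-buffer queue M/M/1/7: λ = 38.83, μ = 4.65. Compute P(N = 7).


ρ = λ/μ = 38.83/4.65 = 8.3505
P_K = (1−ρ)ρ^K/(1−ρ^(K+1)) = (-7.3505·2831398.929923)/(1 − 23643703.322342)
= -20812304.392420/-23643702.322342 = 0.880247

Final: 0.880247


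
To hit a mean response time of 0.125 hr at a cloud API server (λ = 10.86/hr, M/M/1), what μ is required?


W = 1/(μ−λ) ⇒ μ − λ = 1/W = 1/0.125 = 8.0000
μ = λ + 1/W = 10.86 + 8.0000 = 18.8600 per hr

Final: 18.8600 /hr


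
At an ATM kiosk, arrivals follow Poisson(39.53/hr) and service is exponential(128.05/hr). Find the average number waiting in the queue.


ρ = 39.53/128.05 = 0.3087
Lq = ρ²/(1−ρ) = 0.09530/0.6913 = 0.1379

Final: 0.1379


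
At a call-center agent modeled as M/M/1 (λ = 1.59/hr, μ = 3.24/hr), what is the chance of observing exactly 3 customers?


ρ = 1.59/3.24 = 0.4907
P_n = (1−ρ)·ρ^n = (1 − 0.4907)·0.4907^3 = 0.5093·0.118183 = 0.060186

Final: 0.060186


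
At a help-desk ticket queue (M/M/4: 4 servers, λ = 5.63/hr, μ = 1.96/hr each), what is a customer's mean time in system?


a = 2.8724; ρ = 0.7181; P₀ = 0.045432
Lq = P₀·a^c·ρ/(c!(1−ρ)²) = 1.16466
Wq = Lq/λ = 1.16466/5.63 = 0.20687 hr
W = Wq + 1/μ = 0.20687 + 0.51020 = 0.71707 hr

Final: 0.71707 hr


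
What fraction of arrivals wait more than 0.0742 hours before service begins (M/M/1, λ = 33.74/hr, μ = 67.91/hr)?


ρ = 33.74/67.91 = 0.4968
P(Wq > t) = ρ·e^{−(μ−λ)t} = 0.4968·e^{−2.5354}
= 0.4968·0.079229 = 0.039364

Final: 0.039364


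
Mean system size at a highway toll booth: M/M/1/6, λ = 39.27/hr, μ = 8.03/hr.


ρ = 39.27/8.03 = 4.8904
L = ρ[1 − (K+1)ρ^K + Kρ^(K+1)] / [(1−ρ)(1−ρ^(K+1))]
Numerator: 4.8904·(1 − 7·13679.560231 + 6·66898.671266) = 1494686.162113
Denominator: (-3.8904)·(-66897.671266) = 260259.433417
L = 1494686.162113/260259.433417 = 5.7431

Final: 5.7431


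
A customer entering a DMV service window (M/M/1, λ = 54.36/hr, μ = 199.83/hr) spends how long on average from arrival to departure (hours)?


W = 1/(μ−λ) = 1/(199.83 − 54.36) = 1/145.47 = 0.006874 hr

Final: 0.006874 hr


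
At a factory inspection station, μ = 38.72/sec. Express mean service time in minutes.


Mean service time = 1/μ = 1/38.72 second = 0.02583 second
In minutes: 0.02583 × 0.0166667 = 0.0004304 min

Final: 0.0004304 min


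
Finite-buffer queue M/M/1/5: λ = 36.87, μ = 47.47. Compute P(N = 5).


ρ = λ/μ = 36.87/47.47 = 0.7767
P_K = (1−ρ)ρ^K/(1−ρ^(K+1)) = (0.2233·0.282663)/(1 − 0.219545)
= 0.063118/0.780455 = 0.080874

Final: 0.080874


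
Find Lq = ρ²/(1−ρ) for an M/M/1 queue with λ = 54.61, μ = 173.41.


ρ = 54.61/173.41 = 0.3149
Lq = ρ²/(1−ρ) = 0.09917/0.6851 = 0.1448

Final: 0.1448


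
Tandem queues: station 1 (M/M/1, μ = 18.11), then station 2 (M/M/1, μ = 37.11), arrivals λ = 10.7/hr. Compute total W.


Each node sees arrival rate λ = 10.7/hr (tandem ⇒ throughput preserved).
W₁ = 1/(μ₁−λ) = 1/(18.11−10.7) = 0.13495 hr
W₂ = 1/(μ₂−λ) = 1/(37.11−10.7) = 0.03786 hr
W_total = W₁ + W₂ = 0.13495 + 0.03786 = 0.17282 hr

Final: 0.17282 hr


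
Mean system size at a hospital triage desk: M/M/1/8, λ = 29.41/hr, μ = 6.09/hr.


ρ = 29.41/6.09 = 4.8292
L = ρ[1 − (K+1)ρ^K + Kρ^(K+1)] / [(1−ρ)(1−ρ^(K+1))]
Numerator: 4.8292·(1 − 9·295816.132631 + 8·1428563.622441) = 42333810.566823
Denominator: (-3.8292)·(-1428562.622441) = 5470292.340776
L = 42333810.566823/5470292.340776 = 7.7389

Final: 7.7389


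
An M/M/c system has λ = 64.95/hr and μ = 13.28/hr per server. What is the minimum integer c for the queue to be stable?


Stability requires cμ > λ ⇔ c > λ/μ.
λ/μ = 64.95/13.28 = 4.8908
Minimum integer c = ⌊4.8908⌋ + 1 = 5
Check: 5·13.28 = 66.40 > 64.95, while 4·13.28 = 53.12 ≤ 64.95

Final: 5 servers


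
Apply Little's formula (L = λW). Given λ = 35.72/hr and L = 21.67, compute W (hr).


W = L/λ = 21.67/35.72 = 0.6067 hr

Final: 0.6067 hr


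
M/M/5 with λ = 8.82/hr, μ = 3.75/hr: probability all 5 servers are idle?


a = λ/μ = 8.82/3.75 = 2.3520; ρ = a/c = 0.4704
Σ_{k=0}^{4} a^k/k! (terms k=0..4) = 1.00000 + 2.35200 + 2.76595 + 2.16851 + 1.27508 = 9.56154
Tail: a^5/(5!(1−ρ)) = 71.97581/(120·0.5296) = 1.13255
P₀ = 1/(9.56154 + 1.13255) = 1/10.69409 = 0.093510

Final: 0.093510


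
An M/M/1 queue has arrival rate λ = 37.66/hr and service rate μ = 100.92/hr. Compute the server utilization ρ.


ρ = λ/μ = 37.66/100.92 = 0.3732

Final: 0.3732


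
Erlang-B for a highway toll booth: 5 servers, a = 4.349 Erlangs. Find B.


B(c,a) = (a^c/c!) / Σ_{k=0}^{c} a^k/k!
a^5/5! = 12.964799
Σ terms (k=0..5): 1.00000 + 4.34900 + 9.45690 + 13.70935 + 14.90549 + 12.96480 = 56.385548
B = 12.964799/56.385548 = 0.229931

Final: 0.229931


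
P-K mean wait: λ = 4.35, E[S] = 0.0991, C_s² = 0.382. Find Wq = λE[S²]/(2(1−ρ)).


ρ = λ·E[S] = 4.35·0.0991 = 0.4311
E[S²] = E[S]²(1+C_s²) = 0.0991²·(1+0.382) = 0.013572
Wq = λ·E[S²]/(2(1−ρ)) = 4.35·0.013572/(2·0.5689) = 0.05189 hr

Final: 0.05189 hr


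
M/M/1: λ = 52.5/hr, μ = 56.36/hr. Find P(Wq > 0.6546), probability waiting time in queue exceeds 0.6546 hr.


ρ = 52.5/56.36 = 0.9315
P(Wq > t) = ρ·e^{−(μ−λ)t} = 0.9315·e^{−2.5268}
= 0.9315·0.079918 = 0.074444

Final: 0.074444


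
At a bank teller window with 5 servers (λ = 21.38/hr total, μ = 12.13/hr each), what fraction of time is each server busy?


ρ = λ/(cμ) = 21.38/(5·12.13) = 21.38/60.65 = 0.3525

Final: 0.3525


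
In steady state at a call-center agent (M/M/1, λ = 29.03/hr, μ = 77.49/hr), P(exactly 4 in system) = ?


ρ = 29.03/77.49 = 0.3746
P_n = (1−ρ)·ρ^n = (1 − 0.3746)·0.3746^4 = 0.6254·0.019697 = 0.012318

Final: 0.012318


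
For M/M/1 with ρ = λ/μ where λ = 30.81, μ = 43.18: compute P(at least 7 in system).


ρ = 30.81/43.18 = 0.7135
P(N ≥ n) = ρ^n = 0.7135^7 = 0.094159

Final: 0.094159


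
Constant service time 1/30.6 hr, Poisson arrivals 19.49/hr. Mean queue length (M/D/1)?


ρ = 19.49/30.6 = 0.6369
M/D/1: Lq = ρ²/(2(1−ρ)) = 0.4057/(2·0.3631) = 0.55867

Final: 0.55867


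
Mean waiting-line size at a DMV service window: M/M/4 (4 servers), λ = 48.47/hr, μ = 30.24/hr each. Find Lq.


a = λ/μ = 1.6028; ρ = a/4 = 0.4007
P₀ = 0.198704
Lq = P₀·a^c·ρ / (c!·(1−ρ)²) = 0.198704·6.60032·0.4007/(24·0.35915)
= 0.06097

Final: 0.06097


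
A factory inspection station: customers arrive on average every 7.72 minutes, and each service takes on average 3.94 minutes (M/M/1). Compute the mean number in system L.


λ = 60/7.72 = 7.7720 /hr
μ = 60/3.94 = 15.2284 /hr
ρ = λ/μ = 7.7720/15.2284 = 0.5104
L = ρ/(1−ρ) = 0.5104/0.4896 = 1.0423

Final: 1.0423


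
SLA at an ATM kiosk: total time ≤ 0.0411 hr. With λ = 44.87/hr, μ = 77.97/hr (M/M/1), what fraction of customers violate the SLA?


W ~ Exponential(μ−λ) for M/M/1.
μ − λ = 77.97 − 44.87 = 33.1000
P(W > t) = e^{−(μ−λ)t} = e^{−1.3604} = 0.256556

Final: 0.256556


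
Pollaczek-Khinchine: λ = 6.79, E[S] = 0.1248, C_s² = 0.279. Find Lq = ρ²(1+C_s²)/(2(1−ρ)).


ρ = λ·E[S] = 6.79·0.1248 = 0.8474
Lq = ρ²(1+C_s²)/(2(1−ρ)) = 0.7181·(1+0.279)/(2·0.1526)
= 0.7181·1.2790/0.3052 = 3.00907

Final: 3.00907


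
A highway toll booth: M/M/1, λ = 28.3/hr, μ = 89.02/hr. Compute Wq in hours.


ρ = 28.3/89.02 = 0.3179
Wq = ρ/(μ−λ) = 0.3179/(89.02 − 28.3) = 0.3179/60.72 = 0.005236 hr

Final: 0.005236 hr


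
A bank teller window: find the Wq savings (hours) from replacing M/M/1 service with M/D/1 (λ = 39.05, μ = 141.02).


ρ = 39.05/141.02 = 0.2769
Wq(M/M/1) = ρ/(μ−λ) = 0.2769/101.97 = 0.002716 hr
Wq(M/D/1) = ρ/(2(μ−λ)) = 0.001358 hr
Savings = 0.002716 − 0.001358 = 0.001358 hr

Final: 0.001358 hr


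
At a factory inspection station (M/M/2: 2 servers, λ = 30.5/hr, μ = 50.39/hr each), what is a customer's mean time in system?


a = 0.6053; ρ = 0.3026; P₀ = 0.535344
Lq = P₀·a^c·ρ/(c!(1−ρ)²) = 0.06103
Wq = Lq/λ = 0.06103/30.5 = 0.002001 hr
W = Wq + 1/μ = 0.002001 + 0.01985 = 0.02185 hr

Final: 0.02185 hr


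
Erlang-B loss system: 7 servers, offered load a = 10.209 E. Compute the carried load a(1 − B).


B(7,10.209) = 0.418243 (Erlang-B)
Carried load = a(1 − B) = 10.209·(1 − 0.418243) = 10.209·0.581757 = 5.9392 E

Final: 5.9392 Erlangs


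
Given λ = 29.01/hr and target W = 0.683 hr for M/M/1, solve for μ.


W = 1/(μ−λ) ⇒ μ − λ = 1/W = 1/0.683 = 1.4641
μ = λ + 1/W = 29.01 + 1.4641 = 30.4741 per hr

Final: 30.4741 /hr


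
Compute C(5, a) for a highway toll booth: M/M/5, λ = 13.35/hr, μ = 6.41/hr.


a = λ/μ = 2.0827; ρ = a/5 = 0.4165
P₀ = 0.123446 (from M/M/c formula)
C(c,a) = [a^c/(c!(1−ρ))]·P₀ = [39.18467/(120·0.5835)]·0.123446
= 0.55966·0.123446 = 0.069087

Final: 0.069087


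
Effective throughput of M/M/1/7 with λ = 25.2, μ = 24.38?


ρ = 1.0336; P_K = (1−ρ)ρ^7/(1−ρ^8) = 0.139942
λ_eff = λ(1 − P_K) = 25.2·(1 − 0.139942) = 25.2·0.860058 = 21.6735 /hr

Final: 21.6735 /hr


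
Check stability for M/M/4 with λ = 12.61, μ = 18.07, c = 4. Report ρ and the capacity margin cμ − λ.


Total capacity cμ = 4·18.07 = 72.28/hr
ρ = λ/(cμ) = 12.61/72.28 = 0.1745
Stable ⇔ ρ < 1: YES
Spare capacity = cμ − λ = 72.28 − 12.61 = 59.67/hr

Final: ρ = 0.1745; stable; margin = 59.67/hr


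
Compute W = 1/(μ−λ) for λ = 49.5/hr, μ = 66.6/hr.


W = 1/(μ−λ) = 1/(66.6 − 49.5) = 1/17.10 = 0.05848 hr

Final: 0.05848 hr


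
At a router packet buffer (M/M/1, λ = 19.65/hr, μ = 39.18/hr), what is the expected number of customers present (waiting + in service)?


ρ = λ/μ = 19.65/39.18 = 0.5015
L = ρ/(1−ρ) = 0.5015/(1 − 0.5015) = 0.5015/0.4985 = 1.0061

Final: 1.0061


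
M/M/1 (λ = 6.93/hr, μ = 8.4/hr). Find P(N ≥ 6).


ρ = 6.93/8.4 = 0.8250
P(N ≥ n) = ρ^n = 0.8250^6 = 0.315300

Final: 0.315300


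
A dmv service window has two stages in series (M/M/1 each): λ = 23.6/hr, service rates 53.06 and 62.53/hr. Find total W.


Each node sees arrival rate λ = 23.6/hr (tandem ⇒ throughput preserved).
W₁ = 1/(μ₁−λ) = 1/(53.06−23.6) = 0.03394 hr
W₂ = 1/(μ₂−λ) = 1/(62.53−23.6) = 0.02569 hr
W_total = W₁ + W₂ = 0.03394 + 0.02569 = 0.05963 hr

Final: 0.05963 hr


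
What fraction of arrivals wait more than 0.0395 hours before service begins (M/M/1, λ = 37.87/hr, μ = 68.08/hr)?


ρ = 37.87/68.08 = 0.5563
P(Wq > t) = ρ·e^{−(μ−λ)t} = 0.5563·e^{−1.1933}
= 0.5563·0.303221 = 0.168669

Final: 0.168669


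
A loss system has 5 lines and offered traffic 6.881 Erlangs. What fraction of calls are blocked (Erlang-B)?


B(c,a) = (a^c/c!) / Σ_{k=0}^{c} a^k/k!
a^5/5! = 128.551321
Σ terms (k=0..5): 1.00000 + 6.88100 + 23.67408 + 54.30045 + 93.41035 + 128.55132 = 307.817199
B = 128.551321/307.817199 = 0.417622

Final: 0.417622


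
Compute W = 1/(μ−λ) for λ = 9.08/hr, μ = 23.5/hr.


W = 1/(μ−λ) = 1/(23.5 − 9.08) = 1/14.42 = 0.06935 hr

Final: 0.06935 hr


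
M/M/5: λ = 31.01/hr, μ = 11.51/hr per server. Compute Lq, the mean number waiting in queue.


a = λ/μ = 2.6942; ρ = a/5 = 0.5388
P₀ = 0.065176
Lq = P₀·a^c·ρ / (c!·(1−ρ)²) = 0.065176·141.94896·0.5388/(120·0.21267)
= 0.19534

Final: 0.19534


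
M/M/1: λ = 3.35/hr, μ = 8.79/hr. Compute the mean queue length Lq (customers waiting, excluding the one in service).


ρ = 3.35/8.79 = 0.3811
Lq = ρ²/(1−ρ) = 0.1452/0.6189 = 0.2347

Final: 0.2347


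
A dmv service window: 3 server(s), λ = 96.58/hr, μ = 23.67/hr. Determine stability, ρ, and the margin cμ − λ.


Total capacity cμ = 3·23.67 = 71.01/hr
ρ = λ/(cμ) = 96.58/71.01 = 1.3601
Stable ⇔ ρ < 1: NO
Spare capacity = cμ − λ = 71.01 − 96.58 = -25.57/hr

Final: ρ = 1.3601; unstable; margin = -25.57/hr


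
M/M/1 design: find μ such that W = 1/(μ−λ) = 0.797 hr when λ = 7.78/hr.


W = 1/(μ−λ) ⇒ μ − λ = 1/W = 1/0.797 = 1.2547
μ = λ + 1/W = 7.78 + 1.2547 = 9.0347 per hr

Final: 9.0347 /hr


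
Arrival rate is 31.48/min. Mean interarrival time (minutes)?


Mean interarrival time = 1/λ = 1/31.48 minute = 0.03177 minute
In minutes: 0.03177 × 1 = 0.03177 min

Final: 0.03177 min


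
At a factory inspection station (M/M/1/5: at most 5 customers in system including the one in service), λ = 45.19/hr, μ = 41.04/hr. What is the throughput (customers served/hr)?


ρ = 1.1011; P_K = (1−ρ)ρ^5/(1−ρ^6) = 0.209207
λ_eff = λ(1 − P_K) = 45.19·(1 − 0.209207) = 45.19·0.790793 = 35.7359 /hr

Final: 35.7359 /hr


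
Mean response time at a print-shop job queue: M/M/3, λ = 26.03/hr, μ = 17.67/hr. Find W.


a = 1.4731; ρ = 0.4910; P₀ = 0.217156
Lq = P₀·a^c·ρ/(c!(1−ρ)²) = 0.21932
Wq = Lq/λ = 0.21932/26.03 = 0.008426 hr
W = Wq + 1/μ = 0.008426 + 0.05659 = 0.06502 hr

Final: 0.06502 hr


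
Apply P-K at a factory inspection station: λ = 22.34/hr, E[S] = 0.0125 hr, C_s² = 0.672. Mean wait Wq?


ρ = λ·E[S] = 22.34·0.0125 = 0.2792
E[S²] = E[S]²(1+C_s²) = 0.0125²·(1+0.672) = 0.0002613
Wq = λ·E[S²]/(2(1−ρ)) = 22.34·0.0002613/(2·0.7208) = 0.004049 hr

Final: 0.004049 hr


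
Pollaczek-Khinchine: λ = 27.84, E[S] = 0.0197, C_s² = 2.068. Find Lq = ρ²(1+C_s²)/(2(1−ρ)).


ρ = λ·E[S] = 27.84·0.0197 = 0.5484
Lq = ρ²(1+C_s²)/(2(1−ρ)) = 0.3008·(1+2.068)/(2·0.4516)
= 0.3008·3.0680/0.9031 = 1.02185

Final: 1.02185


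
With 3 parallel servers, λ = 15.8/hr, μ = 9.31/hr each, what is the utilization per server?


ρ = λ/(cμ) = 15.8/(3·9.31) = 15.8/27.93 = 0.5657

Final: 0.5657


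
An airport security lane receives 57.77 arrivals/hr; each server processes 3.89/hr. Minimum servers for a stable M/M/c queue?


Stability requires cμ > λ ⇔ c > λ/μ.
λ/μ = 57.77/3.89 = 14.8509
Minimum integer c = ⌊14.8509⌋ + 1 = 15
Check: 15·3.89 = 58.35 > 57.77, while 14·3.89 = 54.46 ≤ 57.77

Final: 15 servers


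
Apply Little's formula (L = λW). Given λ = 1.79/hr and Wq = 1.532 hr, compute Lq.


Lq = λWq = 1.79·1.532 = 2.7423

Final: 2.7423


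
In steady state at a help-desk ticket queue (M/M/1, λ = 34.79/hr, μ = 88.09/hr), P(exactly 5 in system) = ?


ρ = 34.79/88.09 = 0.3949
P_n = (1−ρ)·ρ^n = (1 − 0.3949)·0.3949^5 = 0.6051·0.009608 = 0.005814

Final: 0.005814


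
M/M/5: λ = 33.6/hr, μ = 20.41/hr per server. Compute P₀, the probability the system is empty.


a = λ/μ = 33.6/20.41 = 1.6463; ρ = a/c = 0.3293
Σ_{k=0}^{4} a^k/k! (terms k=0..4) = 1.00000 + 1.64625 + 1.35507 + 0.74360 + 0.30604 = 5.05096
Tail: a^5/(5!(1−ρ)) = 12.09153/(120·0.6707) = 0.15022
P₀ = 1/(5.05096 + 0.15022) = 1/5.20118 = 0.192264

Final: 0.192264


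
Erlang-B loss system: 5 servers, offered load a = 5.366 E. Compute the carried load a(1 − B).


B(5,5.366) = 0.313832 (Erlang-B)
Carried load = a(1 − B) = 5.366·(1 − 0.313832) = 5.366·0.686168 = 3.6820 E

Final: 3.6820 Erlangs
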